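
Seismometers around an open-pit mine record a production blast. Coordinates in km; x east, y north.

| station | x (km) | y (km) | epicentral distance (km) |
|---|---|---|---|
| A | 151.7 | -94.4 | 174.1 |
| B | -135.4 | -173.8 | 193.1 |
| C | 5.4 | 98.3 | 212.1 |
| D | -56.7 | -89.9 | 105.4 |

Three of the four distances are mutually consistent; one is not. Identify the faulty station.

Solve using three stations at a time. Using B, C, D (subtract circle equations pairwise → linear system) gives (x, y) ≈ (46.6, -109.6).
Distances from that point to each station vs reported:
  A: calculated 106.2 vs reported 174.1 → residual 67.9 km
  B: calculated 193.0 vs reported 193.1 → residual 0.1 km
  C: calculated 212.0 vs reported 212.1 → residual 0.1 km
  D: calculated 105.2 vs reported 105.4 → residual 0.2 km
B, C, D are mutually consistent (residuals ≈ 0); A is off by 67.9 km.

A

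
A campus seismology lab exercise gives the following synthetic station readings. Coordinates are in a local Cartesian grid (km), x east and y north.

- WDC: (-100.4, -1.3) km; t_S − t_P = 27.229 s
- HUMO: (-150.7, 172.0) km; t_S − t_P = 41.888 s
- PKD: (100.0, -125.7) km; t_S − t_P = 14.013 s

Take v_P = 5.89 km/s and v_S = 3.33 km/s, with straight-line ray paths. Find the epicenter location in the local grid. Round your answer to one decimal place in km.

x ≈ 107.5 km, y ≈ -18.6 km

Distance from S−P lag: d = Δt · v_P v_S / (v_P − v_S) = Δt · (5.89·3.33)/(5.89−3.33) ≈ 7.6616·Δt.
So d_WDC = 208.62, d_HUMO = 320.93, d_PKD = 107.36 km.
Circle about each station: (x + 100.4)² + (y + 1.3)² = 208.62²; (x + 150.7)² + (y − 172.0)² = 320.93²; (x − 100.0)² + (y + 125.7)² = 107.36².
Subtracting the WDC equation from the HUMO and PKD equations removes the quadratic terms:
-100.6 x + 346.6 y = -17261.12
400.8 x − 248.8 y = 47714.77
Solving the 2×2 system: x ≈ 107.5, y ≈ -18.6 km.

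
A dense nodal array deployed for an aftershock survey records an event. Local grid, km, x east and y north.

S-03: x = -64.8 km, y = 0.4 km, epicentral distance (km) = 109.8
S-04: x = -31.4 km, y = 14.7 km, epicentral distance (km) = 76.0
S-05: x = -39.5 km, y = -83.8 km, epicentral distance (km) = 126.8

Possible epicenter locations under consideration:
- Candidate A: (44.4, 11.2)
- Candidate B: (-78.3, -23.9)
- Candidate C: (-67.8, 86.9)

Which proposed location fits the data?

Candidate A

For each candidate, compare |candidate − station| to the reported distance:
Candidate A: residuals S-03 0.1, S-04 0.1, S-05 0.1 → max 0.1 km
Candidate B: residuals S-03 82.0, S-04 15.3, S-05 55.4 → max 82.0 km
Candidate C: residuals S-03 23.2, S-04 4.9, S-05 46.2 → max 46.2 km
Only Candidate A has all residuals ≈ 0.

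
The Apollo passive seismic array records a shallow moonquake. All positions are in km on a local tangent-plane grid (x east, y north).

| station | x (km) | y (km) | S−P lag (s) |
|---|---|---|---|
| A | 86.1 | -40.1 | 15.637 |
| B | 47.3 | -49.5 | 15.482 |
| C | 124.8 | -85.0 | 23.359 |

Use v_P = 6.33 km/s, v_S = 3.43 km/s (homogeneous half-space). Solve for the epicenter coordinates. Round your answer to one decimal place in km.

(36.4, 65.9)

Distance from S−P lag: d = Δt · v_P v_S / (v_P − v_S) = Δt · (6.33·3.43)/(6.33−3.43) ≈ 7.4869·Δt.
So d_A = 117.07, d_B = 115.91, d_C = 174.89 km.
Circle about each station: (x − 86.1)² + (y + 40.1)² = 117.07²; (x − 47.3)² + (y + 49.5)² = 115.91²; (x − 124.8)² + (y + 85.0)² = 174.89².
Subtracting pairs of circle equations eliminates x²+y² and gives linear equations (the radical axes):
-77.6 x − 18.8 y = -4063.42
77.4 x − 89.8 y = -3102.31
Solving the 2×2 system: x ≈ 36.4, y ≈ 65.9 km.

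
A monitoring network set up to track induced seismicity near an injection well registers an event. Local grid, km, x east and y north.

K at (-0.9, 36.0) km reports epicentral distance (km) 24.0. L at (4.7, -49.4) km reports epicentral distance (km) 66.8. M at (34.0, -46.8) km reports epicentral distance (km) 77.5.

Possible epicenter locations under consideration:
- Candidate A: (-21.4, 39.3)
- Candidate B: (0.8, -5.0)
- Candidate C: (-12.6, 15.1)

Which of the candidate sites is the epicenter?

For each candidate, compare |candidate − station| to the reported distance:
Candidate A: residuals K 3.2, L 25.7, M 24.9 → max 25.7 km
Candidate B: residuals K 17.0, L 22.2, M 24.1 → max 24.1 km
Candidate C: residuals K 0.0, L 0.0, M 0.0 → max 0.0 km
Only Candidate C has all residuals ≈ 0.

Candidate C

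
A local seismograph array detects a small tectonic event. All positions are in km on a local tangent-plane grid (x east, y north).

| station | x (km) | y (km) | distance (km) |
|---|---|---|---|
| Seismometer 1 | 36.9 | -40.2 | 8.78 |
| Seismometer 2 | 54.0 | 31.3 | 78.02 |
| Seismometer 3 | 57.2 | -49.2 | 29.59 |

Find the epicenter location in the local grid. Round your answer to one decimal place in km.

x ≈ 28.4 km, y ≈ -42.4 km

Circle about each station: (x − 36.9)² + (y + 40.2)² = 8.78²; (x − 54.0)² + (y − 31.3)² = 78.02²; (x − 57.2)² + (y + 49.2)² = 29.59².
Subtracting pairs of circle equations eliminates x²+y² and gives linear equations (the radical axes):
34.2 x + 143.0 y = -5091.99
40.6 x − 18.0 y = 1916.35
Solving the 2×2 system: x ≈ 28.4, y ≈ -42.4 km.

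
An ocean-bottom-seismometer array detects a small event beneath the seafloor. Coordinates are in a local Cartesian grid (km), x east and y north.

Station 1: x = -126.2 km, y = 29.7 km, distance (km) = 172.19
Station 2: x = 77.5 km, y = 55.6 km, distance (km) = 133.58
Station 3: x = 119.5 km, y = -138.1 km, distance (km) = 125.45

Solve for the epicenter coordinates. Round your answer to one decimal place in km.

(18.2, -64.1)

Circle about each station: (x + 126.2)² + (y − 29.7)² = 172.19²; (x − 77.5)² + (y − 55.6)² = 133.58²; (x − 119.5)² + (y + 138.1)² = 125.45².
Subtracting the Station 1 equation from the Station 2 and Station 3 equations removes the quadratic terms:
407.4 x + 51.8 y = 4094.86
491.4 x − 335.6 y = 30455.02
Solving the 2×2 system: x ≈ 18.2, y ≈ -64.1 km.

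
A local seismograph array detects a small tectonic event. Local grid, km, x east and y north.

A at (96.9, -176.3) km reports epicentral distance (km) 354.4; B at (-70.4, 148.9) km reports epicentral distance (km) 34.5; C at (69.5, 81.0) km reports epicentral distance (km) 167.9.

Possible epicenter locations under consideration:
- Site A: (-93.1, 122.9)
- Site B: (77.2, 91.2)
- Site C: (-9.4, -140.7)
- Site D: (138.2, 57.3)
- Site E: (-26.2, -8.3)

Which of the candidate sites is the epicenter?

For each candidate, compare |candidate − station| to the reported distance:
Site A: residuals A 0.0, B 0.0, C 0.0 → max 0.0 km
Site B: residuals A 86.2, B 124.0, C 155.1 → max 155.1 km
Site C: residuals A 242.3, B 261.5, C 67.4 → max 261.5 km
Site D: residuals A 117.2, B 193.3, C 95.2 → max 193.3 km
Site E: residuals A 146.1, B 128.8, C 37.0 → max 146.1 km
Only Site A has all residuals ≈ 0.

Site A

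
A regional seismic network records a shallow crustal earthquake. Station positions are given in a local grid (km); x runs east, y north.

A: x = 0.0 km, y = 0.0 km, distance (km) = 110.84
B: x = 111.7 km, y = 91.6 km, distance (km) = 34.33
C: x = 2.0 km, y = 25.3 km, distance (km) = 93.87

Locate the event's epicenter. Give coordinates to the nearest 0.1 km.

81.7 km east, 74.9 km north

Circle about each station: x² + y² = 110.84²; (x − 111.7)² + (y − 91.6)² = 34.33²; (x − 2.0)² + (y − 25.3)² = 93.87².
Subtracting the A equation from the B and C equations removes the quadratic terms:
223.4 x + 183.2 y = 31974.41
4.0 x + 50.6 y = 4118.02
Solving the 2×2 system: x ≈ 81.7, y ≈ 74.9 km.
Check against A (with the unrounded x, y): √(x²+y²) = 110.84 ≈ 110.84 km. ✓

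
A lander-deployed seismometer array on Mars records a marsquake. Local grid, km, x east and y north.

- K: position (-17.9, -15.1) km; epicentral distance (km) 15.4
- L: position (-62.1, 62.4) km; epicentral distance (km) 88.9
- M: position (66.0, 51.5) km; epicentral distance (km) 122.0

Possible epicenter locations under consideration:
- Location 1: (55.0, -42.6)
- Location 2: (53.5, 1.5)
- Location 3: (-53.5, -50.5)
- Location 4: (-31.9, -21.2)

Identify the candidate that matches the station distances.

Location 4

For each candidate, compare |candidate − station| to the reported distance:
Location 1: residuals K 62.5, L 68.4, M 27.3 → max 68.4 km
Location 2: residuals K 57.9, L 41.8, M 70.5 → max 70.5 km
Location 3: residuals K 34.8, L 24.3, M 35.1 → max 35.1 km
Location 4: residuals K 0.1, L 0.0, M 0.1 → max 0.1 km
Only Location 4 has all residuals ≈ 0.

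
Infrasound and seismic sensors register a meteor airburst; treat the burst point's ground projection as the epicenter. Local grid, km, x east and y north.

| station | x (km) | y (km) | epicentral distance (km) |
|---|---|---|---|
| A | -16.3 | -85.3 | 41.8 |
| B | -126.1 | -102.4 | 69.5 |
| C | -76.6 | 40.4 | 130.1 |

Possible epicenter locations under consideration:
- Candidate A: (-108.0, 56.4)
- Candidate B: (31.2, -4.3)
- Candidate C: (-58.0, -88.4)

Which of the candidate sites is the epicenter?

Candidate C

For each candidate, compare |candidate − station| to the reported distance:
Candidate A: residuals A 127.0, B 90.3, C 94.9 → max 127.0 km
Candidate B: residuals A 52.1, B 115.9, C 13.4 → max 115.9 km
Candidate C: residuals A 0.0, B 0.0, C 0.0 → max 0.0 km
Only Candidate C has all residuals ≈ 0.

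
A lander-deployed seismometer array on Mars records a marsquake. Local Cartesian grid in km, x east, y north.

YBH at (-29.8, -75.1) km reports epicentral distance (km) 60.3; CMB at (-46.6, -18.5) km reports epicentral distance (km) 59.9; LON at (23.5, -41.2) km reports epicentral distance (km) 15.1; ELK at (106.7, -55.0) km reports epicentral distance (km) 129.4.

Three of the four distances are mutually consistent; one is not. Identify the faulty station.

ELK

Solve using three stations at a time. Using YBH, CMB, LON (subtract circle equations pairwise → linear system) gives (x, y) ≈ (11.9, -31.5).
Distances from that point to each station vs reported:
  YBH: calculated 60.3 vs reported 60.3 → residual 0.0 km
  CMB: calculated 59.9 vs reported 59.9 → residual 0.0 km
  LON: calculated 15.1 vs reported 15.1 → residual 0.0 km
  ELK: calculated 97.7 vs reported 129.4 → residual 31.7 km
YBH, CMB, LON are mutually consistent (residuals ≈ 0); ELK is off by 31.7 km.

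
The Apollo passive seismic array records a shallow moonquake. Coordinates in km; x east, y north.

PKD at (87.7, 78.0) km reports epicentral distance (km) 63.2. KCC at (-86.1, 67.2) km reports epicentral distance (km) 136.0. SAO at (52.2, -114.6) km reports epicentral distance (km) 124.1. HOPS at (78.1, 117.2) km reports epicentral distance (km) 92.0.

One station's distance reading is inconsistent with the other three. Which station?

Solve using three stations at a time. Using PKD, KCC, HOPS (subtract circle equations pairwise → linear system) gives (x, y) ≈ (45.1, 31.3).
Distances from that point to each station vs reported:
  PKD: calculated 63.2 vs reported 63.2 → residual 0.0 km
  KCC: calculated 136.0 vs reported 136.0 → residual 0.0 km
  SAO: calculated 146.1 vs reported 124.1 → residual 22.0 km
  HOPS: calculated 92.0 vs reported 92.0 → residual 0.0 km
PKD, KCC, HOPS are mutually consistent (residuals ≈ 0); SAO is off by 22.0 km.

SAO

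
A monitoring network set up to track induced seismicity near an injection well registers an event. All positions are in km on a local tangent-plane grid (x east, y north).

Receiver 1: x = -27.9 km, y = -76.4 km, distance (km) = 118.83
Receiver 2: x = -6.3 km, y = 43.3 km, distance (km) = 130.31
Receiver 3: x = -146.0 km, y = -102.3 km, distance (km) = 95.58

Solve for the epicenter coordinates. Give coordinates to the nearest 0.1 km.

Circle about each station: (x + 27.9)² + (y + 76.4)² = 118.83²; (x + 6.3)² + (y − 43.3)² = 130.31²; (x + 146.0)² + (y + 102.3)² = 95.58².
Subtracting pairs of circle equations eliminates x²+y² and gives linear equations (the radical axes):
43.2 x + 239.4 y = -7560.92
-236.2 x − 51.8 y = 30150.95
Solving the 2×2 system: x ≈ -125.7, y ≈ -8.9 km.

x ≈ -125.7 km, y ≈ -8.9 km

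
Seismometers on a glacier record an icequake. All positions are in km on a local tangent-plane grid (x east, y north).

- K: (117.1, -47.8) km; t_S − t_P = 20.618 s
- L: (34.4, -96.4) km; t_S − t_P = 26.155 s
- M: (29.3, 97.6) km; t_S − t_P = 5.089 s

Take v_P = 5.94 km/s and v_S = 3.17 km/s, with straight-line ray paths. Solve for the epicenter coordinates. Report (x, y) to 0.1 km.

x ≈ 58.9 km, y ≈ 79.7 km

Distance from S−P lag: d = Δt · v_P v_S / (v_P − v_S) = Δt · (5.94·3.17)/(5.94−3.17) ≈ 6.7978·Δt.
So d_K = 140.16, d_L = 177.80, d_M = 34.59 km.
Circle about each station: (x − 117.1)² + (y + 47.8)² = 140.16²; (x − 34.4)² + (y + 96.4)² = 177.80²; (x − 29.3)² + (y − 97.6)² = 34.59².
Subtracting the K equation from the L and M equations removes the quadratic terms:
-165.4 x − 97.2 y = -17488.94
-175.6 x + 290.8 y = 12835.36
Solving the 2×2 system: x ≈ 58.9, y ≈ 79.7 km.
Check against K (with the unrounded x, y): √((x − 117.1)²+(y + 47.8)²) = 140.16 ≈ 140.16 km. ✓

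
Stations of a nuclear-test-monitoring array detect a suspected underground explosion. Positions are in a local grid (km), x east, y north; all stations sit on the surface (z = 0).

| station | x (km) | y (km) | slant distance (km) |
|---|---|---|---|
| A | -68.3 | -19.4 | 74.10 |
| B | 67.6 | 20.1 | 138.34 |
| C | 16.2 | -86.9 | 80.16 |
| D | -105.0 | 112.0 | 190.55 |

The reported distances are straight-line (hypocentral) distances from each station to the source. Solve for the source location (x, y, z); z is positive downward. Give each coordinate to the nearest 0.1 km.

(-34.1, -56.3, 54.4)

Each station gives a sphere (x−x_i)² + (y−y_i)² + z² = d_i² (stations at z=0).
Subtracting the A sphere from B and C: z² cancels, leaving linear equations in x and y:
271.8 x + 79.0 y = -13714.63
169.0 x − 135.0 y = 1837.98
Solving: x ≈ -34.095, y ≈ -56.297 km (keep extra digits for the depth step; rounded: -34.1, -56.3).
Then from the A sphere: z² = 74.10² − (x + 68.3)² − (y + 19.4)² with x = -34.095, y = -56.297, so z ≈ 54.401 ≈ 54.4 km.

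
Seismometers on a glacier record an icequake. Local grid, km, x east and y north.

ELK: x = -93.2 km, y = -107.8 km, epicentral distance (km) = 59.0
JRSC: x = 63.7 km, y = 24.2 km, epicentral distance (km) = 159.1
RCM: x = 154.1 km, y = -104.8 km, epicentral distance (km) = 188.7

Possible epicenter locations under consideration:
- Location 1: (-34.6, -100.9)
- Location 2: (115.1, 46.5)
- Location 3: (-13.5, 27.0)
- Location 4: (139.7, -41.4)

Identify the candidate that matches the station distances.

Location 1

For each candidate, compare |candidate − station| to the reported distance:
Location 1: residuals ELK 0.0, JRSC 0.0, RCM 0.0 → max 0.0 km
Location 2: residuals ELK 200.2, JRSC 103.1, RCM 32.5 → max 200.2 km
Location 3: residuals ELK 97.6, JRSC 81.8, RCM 24.5 → max 97.6 km
Location 4: residuals ELK 183.2, JRSC 58.7, RCM 123.7 → max 183.2 km
Only Location 1 has all residuals ≈ 0.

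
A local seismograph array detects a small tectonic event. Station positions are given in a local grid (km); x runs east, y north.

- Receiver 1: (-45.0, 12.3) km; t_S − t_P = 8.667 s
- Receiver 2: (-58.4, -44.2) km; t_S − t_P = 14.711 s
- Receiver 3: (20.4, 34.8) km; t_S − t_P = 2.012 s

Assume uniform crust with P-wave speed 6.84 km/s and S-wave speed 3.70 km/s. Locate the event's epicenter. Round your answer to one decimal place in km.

Distance from S−P lag: d = Δt · v_P v_S / (v_P − v_S) = Δt · (6.84·3.70)/(6.84−3.70) ≈ 8.0599·Δt.
So d_Receiver 1 = 69.85, d_Receiver 2 = 118.57, d_Receiver 3 = 16.22 km.
Circle about each station: (x + 45.0)² + (y − 12.3)² = 69.85²; (x + 58.4)² + (y + 44.2)² = 118.57²; (x − 20.4)² + (y − 34.8)² = 16.22².
Subtracting pairs of circle equations eliminates x²+y² and gives linear equations (the radical axes):
-26.8 x − 113.0 y = -5991.91
130.8 x + 45.0 y = 4066.84
Solving the 2×2 system: x ≈ 14.0, y ≈ 49.7 km.

(14.0, 49.7)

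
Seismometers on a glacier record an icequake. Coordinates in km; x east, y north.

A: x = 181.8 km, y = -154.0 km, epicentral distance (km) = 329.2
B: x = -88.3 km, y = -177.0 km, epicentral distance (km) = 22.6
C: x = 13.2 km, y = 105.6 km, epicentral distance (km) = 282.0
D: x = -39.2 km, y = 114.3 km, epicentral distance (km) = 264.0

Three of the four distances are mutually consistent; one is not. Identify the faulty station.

Solve using three stations at a time. Using A, C, D (subtract circle equations pairwise → linear system) gives (x, y) ≈ (-146.1, -126.8).
Distances from that point to each station vs reported:
  A: calculated 329.0 vs reported 329.2 → residual 0.2 km
  B: calculated 76.5 vs reported 22.6 → residual 53.9 km
  C: calculated 281.8 vs reported 282.0 → residual 0.2 km
  D: calculated 263.8 vs reported 264.0 → residual 0.2 km
A, C, D are mutually consistent (residuals ≈ 0); B is off by 53.9 km.

B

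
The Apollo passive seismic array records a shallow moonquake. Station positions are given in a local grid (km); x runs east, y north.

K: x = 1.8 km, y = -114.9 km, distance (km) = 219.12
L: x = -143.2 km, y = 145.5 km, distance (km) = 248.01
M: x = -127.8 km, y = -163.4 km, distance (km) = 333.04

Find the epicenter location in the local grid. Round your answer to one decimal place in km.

x ≈ 96.7 km, y ≈ 82.6 km

Circle about each station: (x − 1.8)² + (y + 114.9)² = 219.12²; (x + 143.2)² + (y − 145.5)² = 248.01²; (x + 127.8)² + (y + 163.4)² = 333.04².
Subtracting the K equation from the L and M equations removes the quadratic terms:
-290.0 x + 520.8 y = 14975.85
-259.2 x − 97.0 y = -33074.92
Solving the 2×2 system: x ≈ 96.7, y ≈ 82.6 km.
Check against K (with the unrounded x, y): √((x − 1.8)²+(y + 114.9)²) = 219.11 ≈ 219.12 km. ✓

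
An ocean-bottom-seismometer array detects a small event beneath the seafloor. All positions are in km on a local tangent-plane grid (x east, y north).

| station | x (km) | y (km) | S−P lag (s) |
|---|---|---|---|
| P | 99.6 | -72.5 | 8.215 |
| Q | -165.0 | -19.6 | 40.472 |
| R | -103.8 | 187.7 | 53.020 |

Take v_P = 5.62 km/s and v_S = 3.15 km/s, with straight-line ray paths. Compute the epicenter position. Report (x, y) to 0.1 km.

Distance from S−P lag: d = Δt · v_P v_S / (v_P − v_S) = Δt · (5.62·3.15)/(5.62−3.15) ≈ 7.1672·Δt.
So d_P = 58.88, d_Q = 290.07, d_R = 380.01 km.
Circle about each station: (x − 99.6)² + (y + 72.5)² = 58.88²; (x + 165.0)² + (y + 19.6)² = 290.07²; (x + 103.8)² + (y − 187.7)² = 380.01².
Subtracting the P equation from the Q and R equations removes the quadratic terms:
-529.2 x + 105.8 y = -68241.00
-406.8 x + 520.4 y = -110111.43
Solving the 2×2 system: x ≈ 102.7, y ≈ -131.3 km.

x ≈ 102.7 km, y ≈ -131.3 km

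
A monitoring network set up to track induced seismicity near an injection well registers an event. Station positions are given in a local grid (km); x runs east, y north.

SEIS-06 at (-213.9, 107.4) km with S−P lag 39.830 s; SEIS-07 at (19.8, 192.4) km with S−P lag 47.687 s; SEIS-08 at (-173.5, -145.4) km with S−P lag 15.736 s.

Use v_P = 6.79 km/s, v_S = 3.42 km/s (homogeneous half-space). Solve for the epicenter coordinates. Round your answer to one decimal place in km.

-67.1 km east, -124.5 km north

Distance from S−P lag: d = Δt · v_P v_S / (v_P − v_S) = Δt · (6.79·3.42)/(6.79−3.42) ≈ 6.8907·Δt.
So d_SEIS-06 = 274.46, d_SEIS-07 = 328.60, d_SEIS-08 = 108.43 km.
Circle about each station: (x + 213.9)² + (y − 107.4)² = 274.46²; (x − 19.8)² + (y − 192.4)² = 328.60²; (x + 173.5)² + (y + 145.4)² = 108.43².
Subtracting the SEIS-06 equation from the SEIS-07 and SEIS-08 equations removes the quadratic terms:
467.4 x + 170.0 y = -52527.84
80.8 x − 505.6 y = 57526.67
Solving the 2×2 system: x ≈ -67.1, y ≈ -124.5 km.
Check against SEIS-06 (with the unrounded x, y): √((x + 213.9)²+(y − 107.4)²) = 274.46 ≈ 274.46 km. ✓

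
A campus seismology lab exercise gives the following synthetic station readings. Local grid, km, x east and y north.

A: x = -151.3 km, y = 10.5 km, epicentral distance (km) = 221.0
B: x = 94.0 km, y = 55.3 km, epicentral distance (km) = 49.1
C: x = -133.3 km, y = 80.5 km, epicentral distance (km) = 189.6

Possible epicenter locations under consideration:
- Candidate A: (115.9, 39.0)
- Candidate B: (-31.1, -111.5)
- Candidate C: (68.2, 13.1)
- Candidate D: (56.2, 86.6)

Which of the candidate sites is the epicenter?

Candidate D

For each candidate, compare |candidate − station| to the reported distance:
Candidate A: residuals A 47.7, B 21.8, C 63.0 → max 63.0 km
Candidate B: residuals A 49.7, B 159.4, C 27.9 → max 159.4 km
Candidate C: residuals A 1.5, B 0.4, C 22.9 → max 22.9 km
Candidate D: residuals A 0.0, B 0.0, C 0.0 → max 0.0 km
Only Candidate D has all residuals ≈ 0.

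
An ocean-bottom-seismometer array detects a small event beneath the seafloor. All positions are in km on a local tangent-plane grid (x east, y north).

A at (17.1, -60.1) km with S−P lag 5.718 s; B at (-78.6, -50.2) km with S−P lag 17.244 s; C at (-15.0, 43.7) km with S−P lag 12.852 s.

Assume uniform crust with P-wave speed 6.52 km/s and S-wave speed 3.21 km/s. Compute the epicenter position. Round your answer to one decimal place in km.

x ≈ 27.6 km, y ≈ -25.5 km

Distance from S−P lag: d = Δt · v_P v_S / (v_P − v_S) = Δt · (6.52·3.21)/(6.52−3.21) ≈ 6.3230·Δt.
So d_A = 36.16, d_B = 109.03, d_C = 81.26 km.
Circle about each station: (x − 17.1)² + (y + 60.1)² = 36.16²; (x + 78.6)² + (y + 50.2)² = 109.03²; (x + 15.0)² + (y − 43.7)² = 81.26².
Subtracting the A equation from the B and C equations removes the quadratic terms:
-191.4 x + 19.8 y = -5786.42
-64.2 x + 207.6 y = -7065.37
Solving the 2×2 system: x ≈ 27.6, y ≈ -25.5 km.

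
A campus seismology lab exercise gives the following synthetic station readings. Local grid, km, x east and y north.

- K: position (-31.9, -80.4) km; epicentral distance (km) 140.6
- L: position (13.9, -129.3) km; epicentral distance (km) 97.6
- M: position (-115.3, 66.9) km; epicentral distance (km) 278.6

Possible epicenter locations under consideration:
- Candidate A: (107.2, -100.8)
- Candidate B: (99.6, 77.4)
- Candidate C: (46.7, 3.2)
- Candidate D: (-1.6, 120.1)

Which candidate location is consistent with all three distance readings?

Candidate A

For each candidate, compare |candidate − station| to the reported distance:
Candidate A: residuals K 0.0, L 0.0, M 0.0 → max 0.0 km
Candidate B: residuals K 64.8, L 126.2, M 63.4 → max 126.2 km
Candidate C: residuals K 25.9, L 38.9, M 104.5 → max 104.5 km
Candidate D: residuals K 62.2, L 152.3, M 153.1 → max 153.1 km
Only Candidate A has all residuals ≈ 0.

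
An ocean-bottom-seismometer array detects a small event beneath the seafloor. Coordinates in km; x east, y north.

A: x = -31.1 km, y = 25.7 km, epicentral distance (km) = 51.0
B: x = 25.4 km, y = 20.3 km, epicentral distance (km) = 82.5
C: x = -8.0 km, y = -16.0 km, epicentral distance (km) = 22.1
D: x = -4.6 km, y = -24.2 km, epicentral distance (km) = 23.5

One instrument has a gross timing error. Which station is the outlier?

B

Solve using three stations at a time. Using A, C, D (subtract circle equations pairwise → linear system) gives (x, y) ≈ (-28.3, -25.3).
Distances from that point to each station vs reported:
  A: calculated 51.1 vs reported 51.0 → residual 0.1 km
  B: calculated 70.5 vs reported 82.5 → residual 12.0 km
  C: calculated 22.4 vs reported 22.1 → residual 0.3 km
  D: calculated 23.7 vs reported 23.5 → residual 0.2 km
A, C, D are mutually consistent (residuals ≈ 0); B is off by 12.0 km.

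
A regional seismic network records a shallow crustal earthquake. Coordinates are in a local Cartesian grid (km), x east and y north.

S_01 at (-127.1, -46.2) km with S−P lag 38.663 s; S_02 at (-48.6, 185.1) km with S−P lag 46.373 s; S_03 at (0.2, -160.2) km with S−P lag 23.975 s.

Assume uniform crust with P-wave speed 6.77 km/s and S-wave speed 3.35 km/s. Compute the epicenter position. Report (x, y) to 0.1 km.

Distance from S−P lag: d = Δt · v_P v_S / (v_P − v_S) = Δt · (6.77·3.35)/(6.77−3.35) ≈ 6.6314·Δt.
So d_S_01 = 256.39, d_S_02 = 307.52, d_S_03 = 158.99 km.
Circle about each station: (x + 127.1)² + (y + 46.2)² = 256.39²; (x + 48.6)² + (y − 185.1)² = 307.52²; (x − 0.2)² + (y + 160.2)² = 158.99².
Subtracting the S_01 equation from the S_02 and S_03 equations removes the quadratic terms:
157.0 x + 462.6 y = -10497.60
254.6 x − 228.0 y = 47833.24
Solving the 2×2 system: x ≈ 128.5, y ≈ -66.3 km.
Check against S_01 (with the unrounded x, y): √((x + 127.1)²+(y + 46.2)²) = 256.39 ≈ 256.39 km. ✓

x ≈ 128.5 km, y ≈ -66.3 km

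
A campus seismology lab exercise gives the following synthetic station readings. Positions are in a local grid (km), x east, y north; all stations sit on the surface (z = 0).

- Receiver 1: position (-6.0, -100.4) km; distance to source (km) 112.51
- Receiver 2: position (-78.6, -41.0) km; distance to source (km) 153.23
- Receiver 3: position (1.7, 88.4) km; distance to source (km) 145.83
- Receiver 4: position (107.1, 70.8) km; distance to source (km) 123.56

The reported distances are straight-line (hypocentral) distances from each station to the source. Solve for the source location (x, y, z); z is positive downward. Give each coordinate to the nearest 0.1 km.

Each station gives a sphere (x−x_i)² + (y−y_i)² + z² = d_i² (stations at z=0).
Subtracting the Receiver 1 sphere from Receiver 2 and Receiver 3: z² cancels, leaving linear equations in x and y:
-145.2 x + 118.8 y = -13078.13
15.4 x + 377.6 y = -10906.60
Solving: x ≈ 64.292, y ≈ -31.506 km (keep extra digits for the depth step; rounded: 64.3, -31.5).
Then from the Receiver 1 sphere: z² = 112.51² − (x + 6.0)² − (y + 100.4)² with x = 64.292, y = -31.506, so z ≈ 54.508 ≈ 54.5 km.
Check against Receiver 4 (with the unrounded solution): distance 123.57 ≈ 123.56 km. ✓

x ≈ 64.3 km, y ≈ -31.5 km, depth ≈ 54.5 km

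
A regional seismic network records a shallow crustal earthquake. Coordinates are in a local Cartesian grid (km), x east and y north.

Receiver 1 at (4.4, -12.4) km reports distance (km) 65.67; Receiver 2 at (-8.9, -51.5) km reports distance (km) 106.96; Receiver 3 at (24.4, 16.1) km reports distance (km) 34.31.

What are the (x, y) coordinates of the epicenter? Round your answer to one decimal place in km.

x ≈ 23.6 km, y ≈ 50.4 km

Circle about each station: (x − 4.4)² + (y + 12.4)² = 65.67²; (x + 8.9)² + (y + 51.5)² = 106.96²; (x − 24.4)² + (y − 16.1)² = 34.31².
Subtracting the Receiver 1 equation from the Receiver 2 and Receiver 3 equations removes the quadratic terms:
-26.6 x − 78.2 y = -4569.55
40.0 x + 57.0 y = 3816.82
Solving the 2×2 system: x ≈ 23.6, y ≈ 50.4 km.
Check against Receiver 1 (with the unrounded x, y): √((x − 4.4)²+(y + 12.4)²) = 65.68 ≈ 65.67 km. ✓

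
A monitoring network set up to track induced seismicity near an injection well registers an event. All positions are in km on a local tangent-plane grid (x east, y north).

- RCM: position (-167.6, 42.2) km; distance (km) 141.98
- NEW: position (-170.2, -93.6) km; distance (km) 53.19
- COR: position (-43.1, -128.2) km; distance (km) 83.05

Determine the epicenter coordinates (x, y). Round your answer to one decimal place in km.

Circle about each station: (x + 167.6)² + (y − 42.2)² = 141.98²; (x + 170.2)² + (y + 93.6)² = 53.19²; (x + 43.1)² + (y + 128.2)² = 83.05².
Subtracting pairs of circle equations eliminates x²+y² and gives linear equations (the radical axes):
-5.2 x − 271.6 y = 25187.54
249.0 x − 340.8 y = 1683.27
Solving the 2×2 system: x ≈ -117.1, y ≈ -90.5 km.
Check against RCM (with the unrounded x, y): √((x + 167.6)²+(y − 42.2)²) = 141.98 ≈ 141.98 km. ✓

-117.1 km east, -90.5 km north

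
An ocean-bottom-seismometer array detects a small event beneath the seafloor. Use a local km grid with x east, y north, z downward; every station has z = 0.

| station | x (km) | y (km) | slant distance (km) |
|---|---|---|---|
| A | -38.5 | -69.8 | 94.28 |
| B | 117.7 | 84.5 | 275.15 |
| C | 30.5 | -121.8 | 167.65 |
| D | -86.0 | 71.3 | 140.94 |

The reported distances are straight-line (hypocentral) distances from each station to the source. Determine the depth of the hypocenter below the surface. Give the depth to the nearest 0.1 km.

Each station gives a sphere (x−x_i)² + (y−y_i)² + z² = d_i² (stations at z=0).
Subtracting the A sphere from B and C: z² cancels, leaving linear equations in x and y:
312.4 x + 308.6 y = -52179.55
138.0 x − 104.0 y = -9806.60
Solving: x ≈ -112.592, y ≈ -55.106 km (keep extra digits for the depth step; rounded: -112.6, -55.1).
Then from the A sphere: z² = 94.28² − (x + 38.5)² − (y + 69.8)² with x = -112.592, y = -55.106, so z ≈ 56.420 ≈ 56.4 km.
Check against D (with the unrounded solution): distance 140.96 ≈ 140.94 km. ✓

depth ≈ 56.4 km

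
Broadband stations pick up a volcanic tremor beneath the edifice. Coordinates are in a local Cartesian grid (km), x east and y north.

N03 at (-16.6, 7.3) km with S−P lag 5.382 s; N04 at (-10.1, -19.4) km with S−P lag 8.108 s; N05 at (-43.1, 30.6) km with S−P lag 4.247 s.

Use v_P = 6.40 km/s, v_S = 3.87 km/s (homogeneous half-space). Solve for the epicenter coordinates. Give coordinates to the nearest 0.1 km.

Distance from S−P lag: d = Δt · v_P v_S / (v_P − v_S) = Δt · (6.40·3.87)/(6.40−3.87) ≈ 9.7897·Δt.
So d_N03 = 52.69, d_N04 = 79.38, d_N05 = 41.58 km.
Circle about each station: (x + 16.6)² + (y − 7.3)² = 52.69²; (x + 10.1)² + (y + 19.4)² = 79.38²; (x + 43.1)² + (y − 30.6)² = 41.58².
Subtracting pairs of circle equations eliminates x²+y² and gives linear equations (the radical axes):
13.0 x − 53.4 y = -3375.43
-53.0 x + 46.6 y = 3512.46
Solving the 2×2 system: x ≈ -13.6, y ≈ 59.9 km.
Check against N03 (with the unrounded x, y): √((x + 16.6)²+(y − 7.3)²) = 52.68 ≈ 52.69 km. ✓

(-13.6, 59.9)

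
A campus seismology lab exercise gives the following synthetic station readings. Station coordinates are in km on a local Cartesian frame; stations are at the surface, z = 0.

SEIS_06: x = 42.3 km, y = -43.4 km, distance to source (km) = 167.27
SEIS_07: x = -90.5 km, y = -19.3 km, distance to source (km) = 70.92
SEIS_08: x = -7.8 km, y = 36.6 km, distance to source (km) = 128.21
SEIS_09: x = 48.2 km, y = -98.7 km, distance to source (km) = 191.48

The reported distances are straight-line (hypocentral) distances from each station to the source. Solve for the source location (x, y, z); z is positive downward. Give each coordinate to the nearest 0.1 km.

x ≈ -106.4 km, y ≈ -8.7 km, depth ≈ 68.3 km

Each station gives a sphere (x−x_i)² + (y−y_i)² + z² = d_i² (stations at z=0).
Subtracting the SEIS_06 sphere from SEIS_07 and SEIS_08: z² cancels, leaving linear equations in x and y:
-265.6 x + 48.2 y = 27839.50
-100.2 x + 160.0 y = 9269.00
Solving: x ≈ -106.396, y ≈ -8.699 km (keep extra digits for the depth step; rounded: -106.4, -8.7).
Then from the SEIS_06 sphere: z² = 167.27² − (x − 42.3)² − (y + 43.4)² with x = -106.396, y = -8.699, so z ≈ 68.298 ≈ 68.3 km.
Check against SEIS_09 (with the unrounded solution): distance 191.48 ≈ 191.48 km. ✓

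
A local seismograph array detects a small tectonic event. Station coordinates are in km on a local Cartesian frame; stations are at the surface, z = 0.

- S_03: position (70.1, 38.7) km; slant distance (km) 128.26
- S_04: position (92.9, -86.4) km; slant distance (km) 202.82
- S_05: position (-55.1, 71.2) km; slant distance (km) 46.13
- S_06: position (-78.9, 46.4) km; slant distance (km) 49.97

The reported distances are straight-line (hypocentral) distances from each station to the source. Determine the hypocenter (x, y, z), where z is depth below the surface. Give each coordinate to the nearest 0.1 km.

x ≈ -50.8 km, y ≈ 50.7 km, depth ≈ 41.1 km

Each station gives a sphere (x−x_i)² + (y−y_i)² + z² = d_i² (stations at z=0).
Subtracting the S_03 sphere from S_04 and S_05: z² cancels, leaving linear equations in x and y:
45.6 x − 250.2 y = -15001.65
-250.4 x + 65.0 y = 16016.40
Solving: x ≈ -50.802, y ≈ 50.700 km (keep extra digits for the depth step; rounded: -50.8, 50.7).
Then from the S_03 sphere: z² = 128.26² − (x − 70.1)² − (y − 38.7)² with x = -50.802, y = 50.700, so z ≈ 41.102 ≈ 41.1 km.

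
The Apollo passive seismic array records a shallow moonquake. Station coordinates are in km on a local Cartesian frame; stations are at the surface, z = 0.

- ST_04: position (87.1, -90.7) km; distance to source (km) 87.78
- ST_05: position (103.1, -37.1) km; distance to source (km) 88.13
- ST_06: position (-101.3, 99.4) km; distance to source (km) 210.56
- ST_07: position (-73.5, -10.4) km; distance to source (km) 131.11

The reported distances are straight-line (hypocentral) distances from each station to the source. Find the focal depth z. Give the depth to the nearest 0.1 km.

Each station gives a sphere (x−x_i)² + (y−y_i)² + z² = d_i² (stations at z=0).
Subtracting the ST_04 sphere from ST_05 and ST_06: z² cancels, leaving linear equations in x and y:
32.0 x + 107.2 y = -3868.45
-376.8 x + 380.2 y = -32301.04
Solving: x ≈ 37.898, y ≈ -47.399 km (keep extra digits for the depth step; rounded: 37.9, -47.4).
Then from the ST_04 sphere: z² = 87.78² − (x − 87.1)² − (y + 90.7)² with x = 37.898, y = -47.399, so z ≈ 58.391 ≈ 58.4 km.

depth ≈ 58.4 km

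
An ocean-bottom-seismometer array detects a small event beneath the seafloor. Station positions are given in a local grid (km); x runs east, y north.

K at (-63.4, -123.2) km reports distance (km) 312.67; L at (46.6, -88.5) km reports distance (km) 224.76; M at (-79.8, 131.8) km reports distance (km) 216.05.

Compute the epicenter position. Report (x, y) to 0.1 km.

Circle about each station: (x + 63.4)² + (y + 123.2)² = 312.67²; (x − 46.6)² + (y + 88.5)² = 224.76²; (x + 79.8)² + (y − 131.8)² = 216.05².
Subtracting the K equation from the L and M equations removes the quadratic terms:
220.0 x + 69.4 y = 38051.48
-32.8 x + 510.0 y = 55626.41
Solving the 2×2 system: x ≈ 135.8, y ≈ 117.8 km.

135.8 km east, 117.8 km north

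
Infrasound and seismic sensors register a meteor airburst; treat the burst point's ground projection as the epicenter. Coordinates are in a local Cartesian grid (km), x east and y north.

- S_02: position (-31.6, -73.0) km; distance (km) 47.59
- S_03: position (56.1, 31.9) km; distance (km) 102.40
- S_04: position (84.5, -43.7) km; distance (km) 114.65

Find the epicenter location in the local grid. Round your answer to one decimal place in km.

Circle about each station: (x + 31.6)² + (y + 73.0)² = 47.59²; (x − 56.1)² + (y − 31.9)² = 102.40²; (x − 84.5)² + (y + 43.7)² = 114.65².
Subtracting pairs of circle equations eliminates x²+y² and gives linear equations (the radical axes):
175.4 x + 209.8 y = -10383.69
232.2 x + 58.6 y = -8157.43
Solving the 2×2 system: x ≈ -28.7, y ≈ -25.5 km.

x ≈ -28.7 km, y ≈ -25.5 km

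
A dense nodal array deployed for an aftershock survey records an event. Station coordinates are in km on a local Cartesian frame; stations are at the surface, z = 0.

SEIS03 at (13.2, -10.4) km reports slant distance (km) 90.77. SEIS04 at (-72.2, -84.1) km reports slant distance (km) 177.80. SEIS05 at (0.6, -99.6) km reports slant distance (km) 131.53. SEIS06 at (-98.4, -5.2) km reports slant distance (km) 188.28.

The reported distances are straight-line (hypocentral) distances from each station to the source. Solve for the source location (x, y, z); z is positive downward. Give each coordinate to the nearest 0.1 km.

(79.0, -14.4, 62.4)

Each station gives a sphere (x−x_i)² + (y−y_i)² + z² = d_i² (stations at z=0).
Subtracting the SEIS03 sphere from SEIS04 and SEIS05: z² cancels, leaving linear equations in x and y:
-170.8 x − 147.4 y = -11370.40
-25.2 x − 178.4 y = 577.17
Solving: x ≈ 78.993, y ≈ -14.393 km (keep extra digits for the depth step; rounded: 79.0, -14.4).
Then from the SEIS03 sphere: z² = 90.77² − (x − 13.2)² − (y + 10.4)² with x = 78.993, y = -14.393, so z ≈ 62.406 ≈ 62.4 km.
Check against SEIS06 (with the unrounded solution): distance 188.27 ≈ 188.28 km. ✓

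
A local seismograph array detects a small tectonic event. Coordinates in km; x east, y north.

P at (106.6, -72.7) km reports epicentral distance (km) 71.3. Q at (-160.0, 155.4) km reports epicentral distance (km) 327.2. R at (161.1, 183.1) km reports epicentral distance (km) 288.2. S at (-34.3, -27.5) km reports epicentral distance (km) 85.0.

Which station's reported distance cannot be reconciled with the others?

Q

Solve using three stations at a time. Using P, R, S (subtract circle equations pairwise → linear system) gives (x, y) ≈ (35.4, -76.2).
Distances from that point to each station vs reported:
  P: calculated 71.3 vs reported 71.3 → residual 0.0 km
  Q: calculated 303.0 vs reported 327.2 → residual 24.2 km
  R: calculated 288.2 vs reported 288.2 → residual 0.0 km
  S: calculated 85.0 vs reported 85.0 → residual 0.0 km
P, R, S are mutually consistent (residuals ≈ 0); Q is off by 24.2 km.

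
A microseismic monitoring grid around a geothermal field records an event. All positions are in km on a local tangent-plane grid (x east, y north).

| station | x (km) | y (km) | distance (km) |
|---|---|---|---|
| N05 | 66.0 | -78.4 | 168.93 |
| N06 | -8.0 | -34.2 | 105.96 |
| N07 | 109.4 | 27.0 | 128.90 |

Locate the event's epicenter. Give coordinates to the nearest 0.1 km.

Circle about each station: (x − 66.0)² + (y + 78.4)² = 168.93²; (x + 8.0)² + (y + 34.2)² = 105.96²; (x − 109.4)² + (y − 27.0)² = 128.90².
Subtracting pairs of circle equations eliminates x²+y² and gives linear equations (the radical axes):
-148.0 x + 88.4 y = 8040.90
86.8 x + 210.8 y = 14116.93
Solving the 2×2 system: x ≈ -11.5, y ≈ 71.7 km.
Check against N05 (with the unrounded x, y): √((x − 66.0)²+(y + 78.4)²) = 168.93 ≈ 168.93 km. ✓

(-11.5, 71.7)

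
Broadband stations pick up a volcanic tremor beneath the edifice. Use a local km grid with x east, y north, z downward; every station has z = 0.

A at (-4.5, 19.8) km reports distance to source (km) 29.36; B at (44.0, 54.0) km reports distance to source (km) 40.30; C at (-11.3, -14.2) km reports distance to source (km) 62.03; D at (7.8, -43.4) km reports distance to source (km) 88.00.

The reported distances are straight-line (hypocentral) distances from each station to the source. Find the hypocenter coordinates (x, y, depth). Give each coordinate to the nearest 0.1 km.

(7.1, 43.7, 12.5)

Each station gives a sphere (x−x_i)² + (y−y_i)² + z² = d_i² (stations at z=0).
Subtracting the A sphere from B and C: z² cancels, leaving linear equations in x and y:
97.0 x + 68.4 y = 3677.63
-13.6 x − 68.0 y = -3068.67
Solving: x ≈ 7.092, y ≈ 43.709 km (keep extra digits for the depth step; rounded: 7.1, 43.7).
Then from the A sphere: z² = 29.36² − (x + 4.5)² − (y − 19.8)² with x = 7.092, y = 43.709, so z ≈ 12.490 ≈ 12.5 km.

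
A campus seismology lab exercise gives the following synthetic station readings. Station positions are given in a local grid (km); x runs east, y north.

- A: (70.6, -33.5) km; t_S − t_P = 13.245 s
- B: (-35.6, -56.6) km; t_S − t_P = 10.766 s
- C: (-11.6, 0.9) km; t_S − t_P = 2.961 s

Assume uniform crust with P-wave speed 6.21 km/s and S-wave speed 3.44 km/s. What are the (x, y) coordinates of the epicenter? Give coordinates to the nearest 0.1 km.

-14.1 km east, 23.6 km north

Distance from S−P lag: d = Δt · v_P v_S / (v_P − v_S) = Δt · (6.21·3.44)/(6.21−3.44) ≈ 7.7121·Δt.
So d_A = 102.15, d_B = 83.03, d_C = 22.84 km.
Circle about each station: (x − 70.6)² + (y + 33.5)² = 102.15²; (x + 35.6)² + (y + 56.6)² = 83.03²; (x + 11.6)² + (y − 0.9)² = 22.84².
Subtracting the A equation from the B and C equations removes the quadratic terms:
-212.4 x − 46.2 y = 1904.95
-164.4 x + 68.8 y = 3941.72
Solving the 2×2 system: x ≈ -14.1, y ≈ 23.6 km.
Check against A (with the unrounded x, y): √((x − 70.6)²+(y + 33.5)²) = 102.15 ≈ 102.15 km. ✓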